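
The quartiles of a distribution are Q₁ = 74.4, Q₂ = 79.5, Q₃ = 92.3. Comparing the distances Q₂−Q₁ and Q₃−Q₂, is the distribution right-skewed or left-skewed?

Q₂ − Q₁ = 5.1;  Q₃ − Q₂ = 12.8
Q₃ − Q₂ > Q₂ − Q₁ ⇒ the upper half is more spread out ⇒ right-skewed.

right-skewed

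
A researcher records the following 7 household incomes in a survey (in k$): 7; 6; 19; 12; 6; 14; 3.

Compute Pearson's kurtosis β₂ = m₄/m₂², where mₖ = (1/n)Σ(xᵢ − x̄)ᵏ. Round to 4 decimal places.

2.0531

x̄ = 9.5714
Σ(xᵢ − x̄)² = 189.7143 ⇒ m₂ = 27.10204
Σ(xᵢ − x̄)⁴ = 10556.2099 ⇒ m₄ = 1508.02999
m₂² = 734.52062
β₂ = m₄/m₂² = 1508.02999 / 734.52062 ≈ 2.0531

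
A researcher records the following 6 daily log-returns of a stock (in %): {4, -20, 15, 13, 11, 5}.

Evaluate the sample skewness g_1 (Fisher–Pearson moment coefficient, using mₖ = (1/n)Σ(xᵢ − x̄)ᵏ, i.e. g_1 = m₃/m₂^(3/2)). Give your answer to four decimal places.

x̄ = (4 - 20 + 15 + 13 + 11 + 5) / 6 = 4.6667
deviations (xᵢ − x̄): -0.6667, -24.6667, 10.3333, 8.3333, 6.3333, 0.3333
Σ(xᵢ − x̄)² = 825.3333 ⇒ m₂ = 825.3333/6 = 137.55556
Σ(xᵢ − x̄)³ = -13072.4444 ⇒ m₃ = -13072.4444/6 = -2178.74074
m₂^(3/2) = 137.55556^(1.5) = 1613.30769
g_1 = m₃ / m₂^(3/2) = -2178.74074 / 1613.30769 ≈ -1.3505

-1.3505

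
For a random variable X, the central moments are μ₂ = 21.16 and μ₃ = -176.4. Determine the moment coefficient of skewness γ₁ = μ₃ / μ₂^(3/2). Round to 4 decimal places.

-1.8123

σ = √μ₂ = √21.16 = 4.60000
σ³ = μ₂^(3/2) = 97.33600
γ₁ = μ₃/σ³ = -176.4 / 97.33600 ≈ -1.8123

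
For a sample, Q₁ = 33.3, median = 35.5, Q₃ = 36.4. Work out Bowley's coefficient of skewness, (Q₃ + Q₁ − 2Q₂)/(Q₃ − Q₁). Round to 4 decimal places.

numerator: Q₃ + Q₁ − 2Q₂ = 36.4 + 33.3 − 2×35.5 = -1.3000
denominator: Q₃ − Q₁ = 36.4 − 33.3 = 3.1000
Bowley skewness = -1.3000 / 3.1000 ≈ -0.4194

-0.4194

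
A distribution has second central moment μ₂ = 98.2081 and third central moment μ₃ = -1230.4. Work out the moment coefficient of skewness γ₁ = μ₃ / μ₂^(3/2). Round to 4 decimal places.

σ = √μ₂ = √98.2081 = 9.91000
σ³ = μ₂^(3/2) = 973.24227
γ₁ = μ₃/σ³ = -1230.4 / 973.24227 ≈ -1.2642

-1.2642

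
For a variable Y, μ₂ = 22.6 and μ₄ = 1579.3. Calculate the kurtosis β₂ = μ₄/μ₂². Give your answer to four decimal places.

μ₂² = 22.6² = 510.76000
μ₄/μ₂² = 1579.3 / 510.76000 = 3.09206
β₂ ≈ 3.0921

3.0921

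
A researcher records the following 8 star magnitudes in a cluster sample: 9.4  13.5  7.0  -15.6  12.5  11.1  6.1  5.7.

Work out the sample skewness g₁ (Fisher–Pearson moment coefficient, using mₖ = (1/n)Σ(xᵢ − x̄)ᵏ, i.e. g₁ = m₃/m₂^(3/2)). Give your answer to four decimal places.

-1.8307

x̄ = (9.4 + 13.5 + 7.0 - 15.6 + 12.5 + 11.1 + 6.1 + 5.7) / 8 = 6.2125
deviations (xᵢ − x̄): 3.1875, 7.2875, 0.7875, -21.8125, 6.2875, 4.8875, -0.1125, -0.5125
Σ(xᵢ − x̄)² = 603.3688 ⇒ m₂ = 603.3688/8 = 75.42109
Σ(xᵢ − x̄)³ = -9592.9913 ⇒ m₃ = -9592.9913/8 = -1199.12392
m₂^(3/2) = 75.42109^(1.5) = 654.99689
g₁ = m₃ / m₂^(3/2) = -1199.12392 / 654.99689 ≈ -1.8307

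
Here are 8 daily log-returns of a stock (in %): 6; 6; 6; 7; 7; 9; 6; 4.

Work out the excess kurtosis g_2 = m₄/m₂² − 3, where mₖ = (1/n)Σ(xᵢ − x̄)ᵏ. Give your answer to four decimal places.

x̄ = 6.3750
Σ(xᵢ − x̄)² = 13.8750 ⇒ m₂ = 1.73438
Σ(xᵢ − x̄)⁴ = 79.6816 ⇒ m₄ = 9.96021
m₂² = 3.00806
g_2 = m₄/m₂² − 3 = 3.31118 − 3 ≈ 0.3112

0.3112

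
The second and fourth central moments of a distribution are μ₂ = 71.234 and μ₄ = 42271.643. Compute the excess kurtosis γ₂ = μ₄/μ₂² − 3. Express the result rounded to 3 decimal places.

5.331

μ₂² = 71.234² = 5074.28276
μ₄/μ₂² = 42271.643 / 5074.28276 = 8.33057
γ₂ = 8.33057 − 3 ≈ 5.331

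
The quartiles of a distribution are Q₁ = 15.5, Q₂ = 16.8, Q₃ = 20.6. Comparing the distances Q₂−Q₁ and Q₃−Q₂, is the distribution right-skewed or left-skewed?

Q₂ − Q₁ = 1.3;  Q₃ − Q₂ = 3.8
Q₃ − Q₂ > Q₂ − Q₁ ⇒ the upper half is more spread out ⇒ right-skewed.

right-skewed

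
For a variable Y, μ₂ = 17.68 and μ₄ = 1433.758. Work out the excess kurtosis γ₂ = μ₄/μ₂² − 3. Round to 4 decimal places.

1.5868

μ₂² = 17.68² = 312.58240
μ₄/μ₂² = 1433.758 / 312.58240 = 4.58682
γ₂ = 4.58682 − 3 ≈ 1.5868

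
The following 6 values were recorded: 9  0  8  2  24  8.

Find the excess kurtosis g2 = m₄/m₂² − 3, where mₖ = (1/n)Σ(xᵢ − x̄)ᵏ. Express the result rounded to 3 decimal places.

x̄ = 8.5000
Σ(xᵢ − x̄)² = 355.5000 ⇒ m₂ = 59.25000
Σ(xᵢ − x̄)⁴ = 64725.3750 ⇒ m₄ = 10787.56250
m₂² = 3510.56250
g2 = m₄/m₂² − 3 = 3.07289 − 3 ≈ 0.073

0.073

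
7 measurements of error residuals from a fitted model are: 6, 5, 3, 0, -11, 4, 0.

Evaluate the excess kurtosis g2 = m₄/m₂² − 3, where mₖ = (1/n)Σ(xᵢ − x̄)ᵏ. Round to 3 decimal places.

x̄ = 1.0000
Σ(xᵢ − x̄)² = 200.0000 ⇒ m₂ = 28.57143
Σ(xᵢ − x̄)⁴ = 21716.0000 ⇒ m₄ = 3102.28571
m₂² = 816.32653
g2 = m₄/m₂² − 3 = 3.80030 − 3 ≈ 0.800

0.800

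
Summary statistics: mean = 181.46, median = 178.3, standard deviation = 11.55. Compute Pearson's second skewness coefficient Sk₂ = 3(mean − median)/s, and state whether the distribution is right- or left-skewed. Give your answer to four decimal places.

0.8208, right-skewed

Sk₂ = 3(181.46 − 178.3) / 11.55 = 3 × 3.1600 / 11.55
    = 9.4800 / 11.55 ≈ 0.8208
Sk₂ > 0 ⇒ mean > median ⇒ right-skewed (positive skew).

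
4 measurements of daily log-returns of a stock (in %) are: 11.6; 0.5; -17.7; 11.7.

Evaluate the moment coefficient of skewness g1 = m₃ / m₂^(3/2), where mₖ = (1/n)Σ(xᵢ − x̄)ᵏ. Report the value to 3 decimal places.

x̄ = (11.6 + 0.5 - 17.7 + 11.7) / 4 = 1.5250
deviations (xᵢ − x̄): 10.0750, -1.0250, -19.2250, 10.1750
Σ(xᵢ − x̄)² = 575.6875 ⇒ m₂ = 575.6875/4 = 143.92187
Σ(xᵢ − x̄)³ = -5030.5556 ⇒ m₃ = -5030.5556/4 = -1257.63891
m₂^(3/2) = 143.92187^(1.5) = 1726.59394
g1 = m₃ / m₂^(3/2) = -1257.63891 / 1726.59394 ≈ -0.728

-0.728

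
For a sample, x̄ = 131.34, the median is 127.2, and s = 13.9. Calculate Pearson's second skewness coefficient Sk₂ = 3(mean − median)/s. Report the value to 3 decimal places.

Sk₂ = 3(131.34 − 127.2) / 13.9 = 3 × 4.1400 / 13.9
    = 12.4200 / 13.9 ≈ 0.894

0.894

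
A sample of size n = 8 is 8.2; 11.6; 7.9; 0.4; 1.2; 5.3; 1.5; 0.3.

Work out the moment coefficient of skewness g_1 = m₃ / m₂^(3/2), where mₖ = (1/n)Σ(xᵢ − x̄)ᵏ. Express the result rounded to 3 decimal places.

0.422

x̄ = (8.2 + 11.6 + 7.9 + 0.4 + 1.2 + 5.3 + 1.5 + 0.3) / 8 = 4.5500
deviations (xᵢ − x̄): 3.6500, 7.0500, 3.3500, -4.1500, -3.3500, 0.7500, -3.0500, -4.2500
Σ(xᵢ − x̄)² = 130.6200 ⇒ m₂ = 130.6200/8 = 16.32750
Σ(xᵢ − x̄)³ = 222.8400 ⇒ m₃ = 222.8400/8 = 27.85500
m₂^(3/2) = 16.32750^(1.5) = 65.97502
g_1 = m₃ / m₂^(3/2) = 27.85500 / 65.97502 ≈ 0.422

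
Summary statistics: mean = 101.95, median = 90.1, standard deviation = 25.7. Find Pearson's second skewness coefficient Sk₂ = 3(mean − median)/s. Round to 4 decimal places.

Sk₂ = 3(101.95 − 90.1) / 25.7 = 3 × 11.8500 / 25.7
    = 35.5500 / 25.7 ≈ 1.3833

1.3833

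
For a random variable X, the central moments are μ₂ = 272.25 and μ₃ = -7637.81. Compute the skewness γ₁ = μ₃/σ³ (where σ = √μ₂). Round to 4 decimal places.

σ = √μ₂ = √272.25 = 16.50000
σ³ = μ₂^(3/2) = 4492.12500
γ₁ = μ₃/σ³ = -7637.81 / 4492.12500 ≈ -1.7003

-1.7003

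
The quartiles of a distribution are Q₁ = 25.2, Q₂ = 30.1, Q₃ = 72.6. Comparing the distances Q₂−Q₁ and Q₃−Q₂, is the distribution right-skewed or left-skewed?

right-skewed

Q₂ − Q₁ = 4.9;  Q₃ − Q₂ = 42.5
Q₃ − Q₂ > Q₂ − Q₁ ⇒ the upper half is more spread out ⇒ right-skewed.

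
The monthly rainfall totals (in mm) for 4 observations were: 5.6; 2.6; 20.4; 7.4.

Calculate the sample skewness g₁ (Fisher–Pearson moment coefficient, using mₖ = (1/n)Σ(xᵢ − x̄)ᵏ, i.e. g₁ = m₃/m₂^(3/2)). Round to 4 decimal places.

x̄ = (5.6 + 2.6 + 20.4 + 7.4) / 4 = 9.0000
deviations (xᵢ − x̄): -3.4000, -6.4000, 11.4000, -1.6000
Σ(xᵢ − x̄)² = 185.0400 ⇒ m₂ = 185.0400/4 = 46.26000
Σ(xᵢ − x̄)³ = 1176.0000 ⇒ m₃ = 1176.0000/4 = 294.00000
m₂^(3/2) = 46.26000^(1.5) = 314.63602
g₁ = m₃ / m₂^(3/2) = 294.00000 / 314.63602 ≈ 0.9344

0.9344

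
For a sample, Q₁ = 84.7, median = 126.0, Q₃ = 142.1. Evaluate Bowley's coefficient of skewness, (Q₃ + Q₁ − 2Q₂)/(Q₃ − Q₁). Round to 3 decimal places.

-0.439

numerator: Q₃ + Q₁ − 2Q₂ = 142.1 + 84.7 − 2×126.0 = -25.2000
denominator: Q₃ − Q₁ = 142.1 − 84.7 = 57.4000
Bowley skewness = -25.2000 / 57.4000 ≈ -0.439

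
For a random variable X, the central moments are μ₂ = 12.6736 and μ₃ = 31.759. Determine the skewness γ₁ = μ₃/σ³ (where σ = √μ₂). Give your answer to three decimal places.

0.704

σ = √μ₂ = √12.6736 = 3.56000
σ³ = μ₂^(3/2) = 45.11802
γ₁ = μ₃/σ³ = 31.759 / 45.11802 ≈ 0.704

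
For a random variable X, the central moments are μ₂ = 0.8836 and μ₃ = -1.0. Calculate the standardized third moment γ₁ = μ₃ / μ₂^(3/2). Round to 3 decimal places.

σ = √μ₂ = √0.8836 = 0.94000
σ³ = μ₂^(3/2) = 0.83058
γ₁ = μ₃/σ³ = -1.0 / 0.83058 ≈ -1.204

-1.204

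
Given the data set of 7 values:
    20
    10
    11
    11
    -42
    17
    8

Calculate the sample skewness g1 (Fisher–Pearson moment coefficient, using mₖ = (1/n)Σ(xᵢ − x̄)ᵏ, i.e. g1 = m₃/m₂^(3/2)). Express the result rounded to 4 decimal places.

x̄ = (20 + 10 + 11 + 11 - 42 + 17 + 8) / 7 = 5.0000
deviations (xᵢ − x̄): 15.0000, 5.0000, 6.0000, 6.0000, -47.0000, 12.0000, 3.0000
Σ(xᵢ − x̄)² = 2684.0000 ⇒ m₂ = 2684.0000/7 = 383.42857
Σ(xᵢ − x̄)³ = -98136.0000 ⇒ m₃ = -98136.0000/7 = -14019.42857
m₂^(3/2) = 383.42857^(1.5) = 7508.04224
g1 = m₃ / m₂^(3/2) = -14019.42857 / 7508.04224 ≈ -1.8673

-1.8673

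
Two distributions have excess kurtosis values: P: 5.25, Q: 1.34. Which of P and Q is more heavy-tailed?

P

Higher excess kurtosis ⇒ heavier tails relative to the normal distribution.
5.25 vs 1.34: the larger is 5.25, so P has heavier tails.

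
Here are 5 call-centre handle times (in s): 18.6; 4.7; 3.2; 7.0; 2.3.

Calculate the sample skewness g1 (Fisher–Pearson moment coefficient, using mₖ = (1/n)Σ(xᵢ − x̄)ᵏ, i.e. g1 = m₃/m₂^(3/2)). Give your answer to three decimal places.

1.247

x̄ = (18.6 + 4.7 + 3.2 + 7.0 + 2.3) / 5 = 7.1600
deviations (xᵢ − x̄): 11.4400, -2.4600, -3.9600, -0.1600, -4.8600
Σ(xᵢ − x̄)² = 176.2520 ⇒ m₂ = 176.2520/5 = 35.25040
Σ(xᵢ − x̄)³ = 1305.4126 ⇒ m₃ = 1305.4126/5 = 261.08251
m₂^(3/2) = 35.25040^(1.5) = 209.28884
g1 = m₃ / m₂^(3/2) = 261.08251 / 209.28884 ≈ 1.247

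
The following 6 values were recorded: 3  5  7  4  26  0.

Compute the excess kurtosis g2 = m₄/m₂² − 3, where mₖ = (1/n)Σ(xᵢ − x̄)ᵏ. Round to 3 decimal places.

0.790

x̄ = 7.5000
Σ(xᵢ − x̄)² = 437.5000 ⇒ m₂ = 72.91667
Σ(xᵢ − x̄)⁴ = 120898.3750 ⇒ m₄ = 20149.72917
m₂² = 5316.84028
g2 = m₄/m₂² − 3 = 3.78979 − 3 ≈ 0.790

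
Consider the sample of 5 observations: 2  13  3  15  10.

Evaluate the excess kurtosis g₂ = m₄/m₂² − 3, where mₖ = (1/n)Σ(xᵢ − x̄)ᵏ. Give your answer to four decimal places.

-1.6886

x̄ = 8.6000
Σ(xᵢ − x̄)² = 137.2000 ⇒ m₂ = 27.44000
Σ(xᵢ − x̄)⁴ = 4937.2960 ⇒ m₄ = 987.45920
m₂² = 752.95360
g₂ = m₄/m₂² − 3 = 1.31145 − 3 ≈ -1.6886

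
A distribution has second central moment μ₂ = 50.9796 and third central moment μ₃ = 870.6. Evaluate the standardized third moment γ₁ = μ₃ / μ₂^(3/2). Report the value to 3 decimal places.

σ = √μ₂ = √50.9796 = 7.14000
σ³ = μ₂^(3/2) = 363.99434
γ₁ = μ₃/σ³ = 870.6 / 363.99434 ≈ 2.392

2.392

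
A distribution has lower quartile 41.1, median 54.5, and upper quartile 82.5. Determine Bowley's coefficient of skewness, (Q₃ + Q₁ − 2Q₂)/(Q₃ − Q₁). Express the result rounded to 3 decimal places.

0.353

numerator: Q₃ + Q₁ − 2Q₂ = 82.5 + 41.1 − 2×54.5 = 14.6000
denominator: Q₃ − Q₁ = 82.5 − 41.1 = 41.4000
Bowley skewness = 14.6000 / 41.4000 ≈ 0.353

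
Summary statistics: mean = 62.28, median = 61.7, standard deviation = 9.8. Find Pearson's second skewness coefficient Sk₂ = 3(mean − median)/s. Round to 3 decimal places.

0.178

Sk₂ = 3(62.28 − 61.7) / 9.8 = 3 × 0.5800 / 9.8
    = 1.7400 / 9.8 ≈ 0.178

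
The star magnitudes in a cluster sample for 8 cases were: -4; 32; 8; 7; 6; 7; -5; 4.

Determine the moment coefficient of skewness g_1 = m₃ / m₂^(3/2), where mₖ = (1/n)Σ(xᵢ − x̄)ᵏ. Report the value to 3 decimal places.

x̄ = (-4 + 32 + 8 + 7 + 6 + 7 - 5 + 4) / 8 = 6.8750
deviations (xᵢ − x̄): -10.8750, 25.1250, 1.1250, 0.1250, -0.8750, 0.1250, -11.8750, -2.8750
Σ(xᵢ − x̄)² = 900.8750 ⇒ m₂ = 900.8750/8 = 112.60938
Σ(xᵢ − x̄)³ = 12876.8438 ⇒ m₃ = 12876.8438/8 = 1609.60547
m₂^(3/2) = 112.60938^(1.5) = 1194.98326
g_1 = m₃ / m₂^(3/2) = 1609.60547 / 1194.98326 ≈ 1.347

1.347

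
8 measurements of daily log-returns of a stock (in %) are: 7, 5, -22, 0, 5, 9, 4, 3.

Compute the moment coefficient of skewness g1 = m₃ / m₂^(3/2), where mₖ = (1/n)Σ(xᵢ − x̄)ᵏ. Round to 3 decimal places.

-1.946

x̄ = (7 + 5 - 22 + 0 + 5 + 9 + 4 + 3) / 8 = 1.3750
deviations (xᵢ − x̄): 5.6250, 3.6250, -23.3750, -1.3750, 3.6250, 7.6250, 2.6250, 1.6250
Σ(xᵢ − x̄)² = 673.8750 ⇒ m₂ = 673.8750/8 = 84.23438
Σ(xᵢ − x̄)³ = -12035.5313 ⇒ m₃ = -12035.5313/8 = -1504.44141
m₂^(3/2) = 84.23438^(1.5) = 773.09709
g1 = m₃ / m₂^(3/2) = -1504.44141 / 773.09709 ≈ -1.946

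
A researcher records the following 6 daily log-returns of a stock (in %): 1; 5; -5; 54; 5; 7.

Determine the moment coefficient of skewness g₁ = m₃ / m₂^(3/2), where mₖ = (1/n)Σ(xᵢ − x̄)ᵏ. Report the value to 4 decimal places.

1.6235

x̄ = (1 + 5 - 5 + 54 + 5 + 7) / 6 = 11.1667
deviations (xᵢ − x̄): -10.1667, -6.1667, -16.1667, 42.8333, -6.1667, -4.1667
Σ(xᵢ − x̄)² = 2292.8333 ⇒ m₂ = 2292.8333/6 = 382.13889
Σ(xᵢ − x̄)³ = 72768.5556 ⇒ m₃ = 72768.5556/6 = 12128.09259
m₂^(3/2) = 382.13889^(1.5) = 7470.19356
g₁ = m₃ / m₂^(3/2) = 12128.09259 / 7470.19356 ≈ 1.6235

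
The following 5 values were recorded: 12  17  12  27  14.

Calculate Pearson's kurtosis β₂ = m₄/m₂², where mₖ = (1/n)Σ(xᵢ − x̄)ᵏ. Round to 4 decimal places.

2.7128

x̄ = 16.4000
Σ(xᵢ − x̄)² = 157.2000 ⇒ m₂ = 31.44000
Σ(xᵢ − x̄)⁴ = 13407.6960 ⇒ m₄ = 2681.53920
m₂² = 988.47360
β₂ = m₄/m₂² = 2681.53920 / 988.47360 ≈ 2.7128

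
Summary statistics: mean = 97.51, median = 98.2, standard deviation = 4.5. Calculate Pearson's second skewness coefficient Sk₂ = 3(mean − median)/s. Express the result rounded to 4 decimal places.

Sk₂ = 3(97.51 − 98.2) / 4.5 = 3 × -0.6900 / 4.5
    = -2.0700 / 4.5 ≈ -0.4600

-0.4600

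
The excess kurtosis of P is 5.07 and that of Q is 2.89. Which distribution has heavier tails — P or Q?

Higher excess kurtosis ⇒ heavier tails relative to the normal distribution.
5.07 vs 2.89: the larger is 5.07, so P has heavier tails.

P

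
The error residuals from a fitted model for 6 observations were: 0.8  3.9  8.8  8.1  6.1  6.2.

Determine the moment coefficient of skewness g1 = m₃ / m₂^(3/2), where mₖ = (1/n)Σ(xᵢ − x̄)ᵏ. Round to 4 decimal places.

x̄ = (0.8 + 3.9 + 8.8 + 8.1 + 6.1 + 6.2) / 6 = 5.6500
deviations (xᵢ − x̄): -4.8500, -1.7500, 3.1500, 2.4500, 0.4500, 0.5500
Σ(xᵢ − x̄)² = 43.0150 ⇒ m₂ = 43.0150/6 = 7.16917
Σ(xᵢ − x̄)³ = -73.2240 ⇒ m₃ = -73.2240/6 = -12.20400
m₂^(3/2) = 7.16917^(1.5) = 19.19566
g1 = m₃ / m₂^(3/2) = -12.20400 / 19.19566 ≈ -0.6358

-0.6358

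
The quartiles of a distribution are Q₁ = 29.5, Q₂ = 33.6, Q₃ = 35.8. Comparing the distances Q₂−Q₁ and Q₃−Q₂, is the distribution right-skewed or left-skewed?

left-skewed

Q₂ − Q₁ = 4.1;  Q₃ − Q₂ = 2.2
Q₂ − Q₁ > Q₃ − Q₂ ⇒ the lower half is more spread out ⇒ left-skewed.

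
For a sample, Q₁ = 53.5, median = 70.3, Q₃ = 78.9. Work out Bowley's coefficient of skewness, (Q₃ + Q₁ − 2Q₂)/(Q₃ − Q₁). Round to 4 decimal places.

-0.3228

numerator: Q₃ + Q₁ − 2Q₂ = 78.9 + 53.5 − 2×70.3 = -8.2000
denominator: Q₃ − Q₁ = 78.9 − 53.5 = 25.4000
Bowley skewness = -8.2000 / 25.4000 ≈ -0.3228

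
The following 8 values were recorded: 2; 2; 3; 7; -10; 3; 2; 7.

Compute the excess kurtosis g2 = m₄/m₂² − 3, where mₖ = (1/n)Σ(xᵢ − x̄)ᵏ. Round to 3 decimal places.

1.579

x̄ = 2.0000
Σ(xᵢ − x̄)² = 196.0000 ⇒ m₂ = 24.50000
Σ(xᵢ − x̄)⁴ = 21988.0000 ⇒ m₄ = 2748.50000
m₂² = 600.25000
g2 = m₄/m₂² − 3 = 4.57893 − 3 ≈ 1.579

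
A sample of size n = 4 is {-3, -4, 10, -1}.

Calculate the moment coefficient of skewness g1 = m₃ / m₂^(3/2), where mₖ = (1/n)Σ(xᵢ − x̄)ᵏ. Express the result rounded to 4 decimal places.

x̄ = (-3 - 4 + 10 - 1) / 4 = 0.5000
deviations (xᵢ − x̄): -3.5000, -4.5000, 9.5000, -1.5000
Σ(xᵢ − x̄)² = 125.0000 ⇒ m₂ = 125.0000/4 = 31.25000
Σ(xᵢ − x̄)³ = 720.0000 ⇒ m₃ = 720.0000/4 = 180.00000
m₂^(3/2) = 31.25000^(1.5) = 174.69281
g1 = m₃ / m₂^(3/2) = 180.00000 / 174.69281 ≈ 1.0304

1.0304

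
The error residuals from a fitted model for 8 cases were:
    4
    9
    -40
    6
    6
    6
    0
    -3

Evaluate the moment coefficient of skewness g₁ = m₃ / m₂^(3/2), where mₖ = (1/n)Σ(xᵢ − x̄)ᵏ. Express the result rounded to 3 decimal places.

-2.024

x̄ = (4 + 9 - 40 + 6 + 6 + 6 + 0 - 3) / 8 = -1.5000
deviations (xᵢ − x̄): 5.5000, 10.5000, -38.5000, 7.5000, 7.5000, 7.5000, 1.5000, -1.5000
Σ(xᵢ − x̄)² = 1796.0000 ⇒ m₂ = 1796.0000/8 = 224.50000
Σ(xᵢ − x̄)³ = -54477.0000 ⇒ m₃ = -54477.0000/8 = -6809.62500
m₂^(3/2) = 224.50000^(1.5) = 3363.75625
g₁ = m₃ / m₂^(3/2) = -6809.62500 / 3363.75625 ≈ -2.024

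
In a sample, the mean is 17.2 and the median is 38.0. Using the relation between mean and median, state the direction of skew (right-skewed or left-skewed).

mean − median = 17.2 − 38.0 = -20.8
mean < median ⇒ the longer tail is on the left ⇒ left-skewed (negatively skewed).

left-skewed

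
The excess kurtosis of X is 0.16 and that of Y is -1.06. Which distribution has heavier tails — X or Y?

Higher excess kurtosis ⇒ heavier tails relative to the normal distribution.
0.16 vs -1.06: the larger is 0.16, so X has heavier tails. (X is leptokurtic — heavier-than-normal tails; the other is platykurtic.)

X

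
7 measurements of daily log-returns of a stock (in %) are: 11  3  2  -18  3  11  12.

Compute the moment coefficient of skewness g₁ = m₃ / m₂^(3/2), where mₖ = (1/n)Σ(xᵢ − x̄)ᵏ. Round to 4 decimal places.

x̄ = (11 + 3 + 2 - 18 + 3 + 11 + 12) / 7 = 3.4286
deviations (xᵢ − x̄): 7.5714, -0.4286, -1.4286, -21.4286, -0.4286, 7.5714, 8.5714
Σ(xᵢ − x̄)² = 649.7143 ⇒ m₂ = 649.7143/7 = 92.81633
Σ(xᵢ − x̄)³ = -8344.8980 ⇒ m₃ = -8344.8980/7 = -1192.12828
m₂^(3/2) = 92.81633^(1.5) = 894.20391
g₁ = m₃ / m₂^(3/2) = -1192.12828 / 894.20391 ≈ -1.3332

-1.3332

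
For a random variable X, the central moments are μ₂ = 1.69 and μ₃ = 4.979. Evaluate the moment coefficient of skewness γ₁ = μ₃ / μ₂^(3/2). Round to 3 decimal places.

2.266

σ = √μ₂ = √1.69 = 1.30000
σ³ = μ₂^(3/2) = 2.19700
γ₁ = μ₃/σ³ = 4.979 / 2.19700 ≈ 2.266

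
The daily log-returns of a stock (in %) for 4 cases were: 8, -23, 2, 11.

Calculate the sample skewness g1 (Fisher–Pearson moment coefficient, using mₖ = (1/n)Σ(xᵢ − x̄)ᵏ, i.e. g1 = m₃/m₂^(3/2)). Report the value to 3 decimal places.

x̄ = (8 - 23 + 2 + 11) / 4 = -0.5000
deviations (xᵢ − x̄): 8.5000, -22.5000, 2.5000, 11.5000
Σ(xᵢ − x̄)² = 717.0000 ⇒ m₂ = 717.0000/4 = 179.25000
Σ(xᵢ − x̄)³ = -9240.0000 ⇒ m₃ = -9240.0000/4 = -2310.00000
m₂^(3/2) = 179.25000^(1.5) = 2399.87569
g1 = m₃ / m₂^(3/2) = -2310.00000 / 2399.87569 ≈ -0.963

-0.963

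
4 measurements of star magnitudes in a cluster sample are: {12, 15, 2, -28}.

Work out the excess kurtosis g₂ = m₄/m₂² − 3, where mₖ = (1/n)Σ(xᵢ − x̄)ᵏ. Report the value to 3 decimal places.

-0.898

x̄ = 0.2500
Σ(xᵢ − x̄)² = 1156.7500 ⇒ m₂ = 289.18750
Σ(xᵢ − x̄)⁴ = 703307.8281 ⇒ m₄ = 175826.95703
m₂² = 83629.41016
g₂ = m₄/m₂² − 3 = 2.10245 − 3 ≈ -0.898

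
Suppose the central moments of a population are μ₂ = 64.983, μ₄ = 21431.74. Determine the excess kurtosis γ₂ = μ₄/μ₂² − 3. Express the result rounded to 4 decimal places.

μ₂² = 64.983² = 4222.79029
μ₄/μ₂² = 21431.74 / 4222.79029 = 5.07526
γ₂ = 5.07526 − 3 ≈ 2.0753

2.0753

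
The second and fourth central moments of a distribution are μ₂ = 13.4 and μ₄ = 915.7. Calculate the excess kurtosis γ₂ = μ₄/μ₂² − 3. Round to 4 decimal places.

μ₂² = 13.4² = 179.56000
μ₄/μ₂² = 915.7 / 179.56000 = 5.09969
γ₂ = 5.09969 − 3 ≈ 2.0997

2.0997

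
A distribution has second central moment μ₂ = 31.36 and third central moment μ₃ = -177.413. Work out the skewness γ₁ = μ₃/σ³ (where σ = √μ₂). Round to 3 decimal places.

σ = √μ₂ = √31.36 = 5.60000
σ³ = μ₂^(3/2) = 175.61600
γ₁ = μ₃/σ³ = -177.413 / 175.61600 ≈ -1.010

-1.010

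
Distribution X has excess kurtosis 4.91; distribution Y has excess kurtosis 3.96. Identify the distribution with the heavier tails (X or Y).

X

Higher excess kurtosis ⇒ heavier tails relative to the normal distribution.
4.91 vs 3.96: the larger is 4.91, so X has heavier tails.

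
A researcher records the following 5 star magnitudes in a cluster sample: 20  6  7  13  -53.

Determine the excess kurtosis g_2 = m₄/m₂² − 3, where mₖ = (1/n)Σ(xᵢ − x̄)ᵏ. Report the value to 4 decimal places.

x̄ = -1.4000
Σ(xᵢ − x̄)² = 3453.2000 ⇒ m₂ = 690.64000
Σ(xᵢ − x̄)⁴ = 7349928.6560 ⇒ m₄ = 1469985.73120
m₂² = 476983.60960
g_2 = m₄/m₂² − 3 = 3.08184 − 3 ≈ 0.0818

0.0818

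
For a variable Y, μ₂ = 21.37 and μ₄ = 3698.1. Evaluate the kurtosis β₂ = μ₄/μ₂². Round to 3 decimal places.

μ₂² = 21.37² = 456.67690
μ₄/μ₂² = 3698.1 / 456.67690 = 8.09785
β₂ ≈ 8.098

8.098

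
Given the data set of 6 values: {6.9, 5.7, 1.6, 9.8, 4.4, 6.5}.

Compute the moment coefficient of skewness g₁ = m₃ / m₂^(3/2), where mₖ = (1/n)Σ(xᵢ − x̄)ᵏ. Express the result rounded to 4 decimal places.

-0.1400

x̄ = (6.9 + 5.7 + 1.6 + 9.8 + 4.4 + 6.5) / 6 = 5.8167
deviations (xᵢ − x̄): 1.0833, -0.1167, -4.2167, 3.9833, -1.4167, 0.6833
Σ(xᵢ − x̄)² = 37.3083 ⇒ m₂ = 37.3083/6 = 6.21806
Σ(xᵢ − x̄)³ = -13.0244 ⇒ m₃ = -13.0244/6 = -2.17074
m₂^(3/2) = 6.21806^(1.5) = 15.50536
g₁ = m₃ / m₂^(3/2) = -2.17074 / 15.50536 ≈ -0.1400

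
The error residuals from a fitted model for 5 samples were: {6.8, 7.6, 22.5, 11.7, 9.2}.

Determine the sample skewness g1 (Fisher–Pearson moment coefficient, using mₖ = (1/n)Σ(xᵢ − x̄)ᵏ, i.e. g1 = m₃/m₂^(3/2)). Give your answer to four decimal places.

x̄ = (6.8 + 7.6 + 22.5 + 11.7 + 9.2) / 5 = 11.5600
deviations (xᵢ − x̄): -4.7600, -3.9600, 10.9400, 0.1400, -2.3600
Σ(xᵢ − x̄)² = 163.6120 ⇒ m₂ = 163.6120/5 = 32.72240
Σ(xᵢ − x̄)³ = 1126.2478 ⇒ m₃ = 1126.2478/5 = 225.24955
m₂^(3/2) = 32.72240^(1.5) = 187.18357
g1 = m₃ / m₂^(3/2) = 225.24955 / 187.18357 ≈ 1.2034

1.2034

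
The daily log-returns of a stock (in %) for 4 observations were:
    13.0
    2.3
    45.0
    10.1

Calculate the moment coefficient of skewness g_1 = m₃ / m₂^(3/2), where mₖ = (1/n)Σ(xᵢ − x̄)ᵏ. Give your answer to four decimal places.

x̄ = (13.0 + 2.3 + 45.0 + 10.1) / 4 = 17.6000
deviations (xᵢ − x̄): -4.6000, -15.3000, 27.4000, -7.5000
Σ(xᵢ − x̄)² = 1062.2600 ⇒ m₂ = 1062.2600/4 = 265.56500
Σ(xᵢ − x̄)³ = 16470.0360 ⇒ m₃ = 16470.0360/4 = 4117.50900
m₂^(3/2) = 265.56500^(1.5) = 4327.69111
g_1 = m₃ / m₂^(3/2) = 4117.50900 / 4327.69111 ≈ 0.9514

0.9514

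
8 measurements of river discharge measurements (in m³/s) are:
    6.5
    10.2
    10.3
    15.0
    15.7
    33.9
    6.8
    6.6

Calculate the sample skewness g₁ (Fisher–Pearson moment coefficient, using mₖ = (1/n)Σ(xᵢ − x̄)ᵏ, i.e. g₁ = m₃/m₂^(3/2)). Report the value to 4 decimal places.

x̄ = (6.5 + 10.2 + 10.3 + 15.0 + 15.7 + 33.9 + 6.8 + 6.6) / 8 = 13.1250
deviations (xᵢ − x̄): -6.6250, -2.9250, -2.8250, 1.8750, 2.5750, 20.7750, -6.3250, -6.5250
Σ(xᵢ − x̄)² = 584.7550 ⇒ m₂ = 584.7550/8 = 73.09437
Σ(xᵢ − x̄)³ = 8120.9812 ⇒ m₃ = 8120.9812/8 = 1015.12266
m₂^(3/2) = 73.09437^(1.5) = 624.92217
g₁ = m₃ / m₂^(3/2) = 1015.12266 / 624.92217 ≈ 1.6244

1.6244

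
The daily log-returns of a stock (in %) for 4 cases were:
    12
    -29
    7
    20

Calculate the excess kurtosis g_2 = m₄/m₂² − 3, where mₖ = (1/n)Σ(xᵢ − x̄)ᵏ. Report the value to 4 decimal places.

-0.8101

x̄ = 2.5000
Σ(xᵢ − x̄)² = 1409.0000 ⇒ m₂ = 352.25000
Σ(xᵢ − x̄)⁴ = 1086904.2500 ⇒ m₄ = 271726.06250
m₂² = 124080.06250
g_2 = m₄/m₂² − 3 = 2.18993 − 3 ≈ -0.8101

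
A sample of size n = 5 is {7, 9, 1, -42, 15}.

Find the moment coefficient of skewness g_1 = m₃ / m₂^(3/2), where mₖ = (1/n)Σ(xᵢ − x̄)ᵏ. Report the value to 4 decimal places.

-1.3244

x̄ = (7 + 9 + 1 - 42 + 15) / 5 = -2.0000
deviations (xᵢ − x̄): 9.0000, 11.0000, 3.0000, -40.0000, 17.0000
Σ(xᵢ − x̄)² = 2100.0000 ⇒ m₂ = 2100.0000/5 = 420.00000
Σ(xᵢ − x̄)³ = -57000.0000 ⇒ m₃ = -57000.0000/5 = -11400.00000
m₂^(3/2) = 420.00000^(1.5) = 8607.43864
g_1 = m₃ / m₂^(3/2) = -11400.00000 / 8607.43864 ≈ -1.3244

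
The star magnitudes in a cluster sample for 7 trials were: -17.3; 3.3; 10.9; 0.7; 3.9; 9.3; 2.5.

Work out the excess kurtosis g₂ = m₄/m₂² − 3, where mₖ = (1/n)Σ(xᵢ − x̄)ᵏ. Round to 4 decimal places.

x̄ = 1.9000
Σ(xᵢ − x̄)² = 512.1600 ⇒ m₂ = 73.16571
Σ(xᵢ − x̄)⁴ = 145477.1520 ⇒ m₄ = 20782.45029
m₂² = 5353.22175
g₂ = m₄/m₂² − 3 = 3.88223 − 3 ≈ 0.8822

0.8822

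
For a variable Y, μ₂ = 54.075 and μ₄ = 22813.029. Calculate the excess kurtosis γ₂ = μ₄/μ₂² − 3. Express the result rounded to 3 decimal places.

μ₂² = 54.075² = 2924.10563
μ₄/μ₂² = 22813.029 / 2924.10563 = 7.80171
γ₂ = 7.80171 − 3 ≈ 4.802

4.802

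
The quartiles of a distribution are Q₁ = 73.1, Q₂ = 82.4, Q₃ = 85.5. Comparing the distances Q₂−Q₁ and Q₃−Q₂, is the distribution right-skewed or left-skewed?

left-skewed

Q₂ − Q₁ = 9.3;  Q₃ − Q₂ = 3.1
Q₂ − Q₁ > Q₃ − Q₂ ⇒ the lower half is more spread out ⇒ left-skewed.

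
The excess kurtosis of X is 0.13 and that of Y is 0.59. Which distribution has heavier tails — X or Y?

Y

Higher excess kurtosis ⇒ heavier tails relative to the normal distribution.
0.13 vs 0.59: the larger is 0.59, so Y has heavier tails.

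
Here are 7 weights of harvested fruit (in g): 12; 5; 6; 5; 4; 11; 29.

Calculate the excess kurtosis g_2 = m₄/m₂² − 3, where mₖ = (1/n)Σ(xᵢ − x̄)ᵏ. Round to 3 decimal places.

1.041

x̄ = 10.2857
Σ(xᵢ − x̄)² = 467.4286 ⇒ m₂ = 66.77551
Σ(xᵢ − x̄)⁴ = 126125.6560 ⇒ m₄ = 18017.95085
m₂² = 4458.96876
g_2 = m₄/m₂² − 3 = 4.04083 − 3 ≈ 1.041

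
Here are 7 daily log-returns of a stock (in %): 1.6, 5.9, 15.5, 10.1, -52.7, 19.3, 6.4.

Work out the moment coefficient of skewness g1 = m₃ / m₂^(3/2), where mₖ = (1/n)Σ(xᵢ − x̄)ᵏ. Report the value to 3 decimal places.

x̄ = (1.6 + 5.9 + 15.5 + 10.1 - 52.7 + 19.3 + 6.4) / 7 = 0.8714
deviations (xᵢ − x̄): 0.7286, 5.0286, 14.6286, 9.2286, -53.5714, 18.4286, 5.5286
Σ(xᵢ − x̄)² = 3565.0543 ⇒ m₂ = 3565.0543/7 = 509.29347
Σ(xᵢ − x̄)³ = -143273.0338 ⇒ m₃ = -143273.0338/7 = -20467.57625
m₂^(3/2) = 509.29347^(1.5) = 11493.49632
g1 = m₃ / m₂^(3/2) = -20467.57625 / 11493.49632 ≈ -1.781

-1.781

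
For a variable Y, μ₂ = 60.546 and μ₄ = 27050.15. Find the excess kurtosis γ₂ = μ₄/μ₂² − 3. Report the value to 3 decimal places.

μ₂² = 60.546² = 3665.81812
μ₄/μ₂² = 27050.15 / 3665.81812 = 7.37902
γ₂ = 7.37902 − 3 ≈ 4.379

4.379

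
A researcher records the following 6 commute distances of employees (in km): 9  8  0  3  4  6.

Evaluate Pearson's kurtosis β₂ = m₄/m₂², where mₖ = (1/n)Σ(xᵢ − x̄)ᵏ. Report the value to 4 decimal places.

x̄ = 5.0000
Σ(xᵢ − x̄)² = 56.0000 ⇒ m₂ = 9.33333
Σ(xᵢ − x̄)⁴ = 980.0000 ⇒ m₄ = 163.33333
m₂² = 87.11111
β₂ = m₄/m₂² = 163.33333 / 87.11111 ≈ 1.8750

1.8750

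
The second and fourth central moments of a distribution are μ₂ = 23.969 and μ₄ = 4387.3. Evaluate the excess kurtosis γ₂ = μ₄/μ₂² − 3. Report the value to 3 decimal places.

μ₂² = 23.969² = 574.51296
μ₄/μ₂² = 4387.3 / 574.51296 = 7.63656
γ₂ = 7.63656 − 3 ≈ 4.637

4.637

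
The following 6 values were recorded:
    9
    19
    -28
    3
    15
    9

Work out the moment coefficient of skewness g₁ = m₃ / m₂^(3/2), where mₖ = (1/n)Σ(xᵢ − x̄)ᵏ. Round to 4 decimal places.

x̄ = (9 + 19 - 28 + 3 + 15 + 9) / 6 = 4.5000
deviations (xᵢ − x̄): 4.5000, 14.5000, -32.5000, -1.5000, 10.5000, 4.5000
Σ(xᵢ − x̄)² = 1419.5000 ⇒ m₂ = 1419.5000/6 = 236.58333
Σ(xᵢ − x̄)³ = -29943.0000 ⇒ m₃ = -29943.0000/6 = -4990.50000
m₂^(3/2) = 236.58333^(1.5) = 3638.95110
g₁ = m₃ / m₂^(3/2) = -4990.50000 / 3638.95110 ≈ -1.3714

-1.3714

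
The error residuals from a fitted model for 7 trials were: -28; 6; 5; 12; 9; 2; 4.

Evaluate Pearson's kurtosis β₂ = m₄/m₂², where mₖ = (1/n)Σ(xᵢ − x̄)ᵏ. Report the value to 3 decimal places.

4.636

x̄ = 1.4286
Σ(xᵢ − x̄)² = 1075.7143 ⇒ m₂ = 153.67347
Σ(xᵢ − x̄)⁴ = 766445.4752 ⇒ m₄ = 109492.21075
m₂² = 23615.53519
β₂ = m₄/m₂² = 109492.21075 / 23615.53519 ≈ 4.636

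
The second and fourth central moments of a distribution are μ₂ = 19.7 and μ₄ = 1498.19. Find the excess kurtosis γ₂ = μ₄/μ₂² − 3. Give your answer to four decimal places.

0.8604

μ₂² = 19.7² = 388.09000
μ₄/μ₂² = 1498.19 / 388.09000 = 3.86042
γ₂ = 3.86042 − 3 ≈ 0.8604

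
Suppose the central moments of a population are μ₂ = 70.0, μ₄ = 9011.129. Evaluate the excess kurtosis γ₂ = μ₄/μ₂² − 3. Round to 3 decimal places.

-1.161

μ₂² = 70.0² = 4900.00000
μ₄/μ₂² = 9011.129 / 4900.00000 = 1.83901
γ₂ = 1.83901 − 3 ≈ -1.161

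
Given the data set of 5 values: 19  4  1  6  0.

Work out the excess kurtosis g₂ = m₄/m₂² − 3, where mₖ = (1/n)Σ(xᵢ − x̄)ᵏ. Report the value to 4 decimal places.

-0.2151

x̄ = 6.0000
Σ(xᵢ − x̄)² = 234.0000 ⇒ m₂ = 46.80000
Σ(xᵢ − x̄)⁴ = 30498.0000 ⇒ m₄ = 6099.60000
m₂² = 2190.24000
g₂ = m₄/m₂² − 3 = 2.78490 − 3 ≈ -0.2151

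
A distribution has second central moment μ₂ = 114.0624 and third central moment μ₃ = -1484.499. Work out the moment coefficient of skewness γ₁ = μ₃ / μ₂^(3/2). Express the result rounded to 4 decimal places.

-1.2186

σ = √μ₂ = √114.0624 = 10.68000
σ³ = μ₂^(3/2) = 1218.18643
γ₁ = μ₃/σ³ = -1484.499 / 1218.18643 ≈ -1.2186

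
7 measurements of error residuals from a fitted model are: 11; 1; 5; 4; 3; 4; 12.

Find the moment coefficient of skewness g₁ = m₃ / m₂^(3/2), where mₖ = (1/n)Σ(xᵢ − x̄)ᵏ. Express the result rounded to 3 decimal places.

0.656

x̄ = (11 + 1 + 5 + 4 + 3 + 4 + 12) / 7 = 5.7143
deviations (xᵢ − x̄): 5.2857, -4.7143, -0.7143, -1.7143, -2.7143, -1.7143, 6.2857
Σ(xᵢ − x̄)² = 103.4286 ⇒ m₂ = 103.4286/7 = 14.77551
Σ(xᵢ − x̄)³ = 260.8163 ⇒ m₃ = 260.8163/7 = 37.25948
m₂^(3/2) = 14.77551^(1.5) = 56.79547
g₁ = m₃ / m₂^(3/2) = 37.25948 / 56.79547 ≈ 0.656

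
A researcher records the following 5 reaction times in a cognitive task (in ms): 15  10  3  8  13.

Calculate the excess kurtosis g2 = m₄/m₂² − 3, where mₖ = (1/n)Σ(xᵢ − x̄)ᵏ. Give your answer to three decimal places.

-1.019

x̄ = 9.8000
Σ(xᵢ − x̄)² = 86.8000 ⇒ m₂ = 17.36000
Σ(xᵢ − x̄)⁴ = 2984.6560 ⇒ m₄ = 596.93120
m₂² = 301.36960
g2 = m₄/m₂² − 3 = 1.98073 − 3 ≈ -1.019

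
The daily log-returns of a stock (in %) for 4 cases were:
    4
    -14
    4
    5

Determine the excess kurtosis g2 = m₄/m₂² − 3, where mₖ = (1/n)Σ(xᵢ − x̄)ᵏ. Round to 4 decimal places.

x̄ = -0.2500
Σ(xᵢ − x̄)² = 252.7500 ⇒ m₂ = 63.18750
Σ(xᵢ − x̄)⁴ = 37156.8281 ⇒ m₄ = 9289.20703
m₂² = 3992.66016
g2 = m₄/m₂² − 3 = 2.32657 − 3 ≈ -0.6734

-0.6734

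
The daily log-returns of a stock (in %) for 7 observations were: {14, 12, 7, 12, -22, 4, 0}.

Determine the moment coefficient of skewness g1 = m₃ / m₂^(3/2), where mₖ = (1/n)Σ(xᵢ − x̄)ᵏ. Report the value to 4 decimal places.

-1.4197

x̄ = (14 + 12 + 7 + 12 - 22 + 4 + 0) / 7 = 3.8571
deviations (xᵢ − x̄): 10.1429, 8.1429, 3.1429, 8.1429, -25.8571, 0.1429, -3.8571
Σ(xᵢ − x̄)² = 928.8571 ⇒ m₂ = 928.8571/7 = 132.69388
Σ(xᵢ − x̄)³ = -15190.8980 ⇒ m₃ = -15190.8980/7 = -2170.12828
m₂^(3/2) = 132.69388^(1.5) = 1528.53831
g1 = m₃ / m₂^(3/2) = -2170.12828 / 1528.53831 ≈ -1.4197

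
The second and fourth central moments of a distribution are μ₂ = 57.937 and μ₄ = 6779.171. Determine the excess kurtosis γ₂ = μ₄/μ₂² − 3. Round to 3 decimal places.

-0.980

μ₂² = 57.937² = 3356.69597
μ₄/μ₂² = 6779.171 / 3356.69597 = 2.01960
γ₂ = 2.01960 − 3 ≈ -0.980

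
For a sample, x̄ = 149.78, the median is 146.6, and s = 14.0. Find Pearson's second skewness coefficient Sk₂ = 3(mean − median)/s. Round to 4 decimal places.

Sk₂ = 3(149.78 − 146.6) / 14.0 = 3 × 3.1800 / 14.0
    = 9.5400 / 14.0 ≈ 0.6814

0.6814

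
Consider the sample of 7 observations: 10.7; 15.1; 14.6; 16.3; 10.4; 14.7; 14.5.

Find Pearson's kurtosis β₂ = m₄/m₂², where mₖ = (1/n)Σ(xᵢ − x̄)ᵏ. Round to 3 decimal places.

x̄ = 13.7571
Σ(xᵢ − x̄)² = 31.0371 ⇒ m₂ = 4.43388
Σ(xᵢ − x̄)⁴ = 261.0341 ⇒ m₄ = 37.29059
m₂² = 19.65927
β₂ = m₄/m₂² = 37.29059 / 19.65927 ≈ 1.897

1.897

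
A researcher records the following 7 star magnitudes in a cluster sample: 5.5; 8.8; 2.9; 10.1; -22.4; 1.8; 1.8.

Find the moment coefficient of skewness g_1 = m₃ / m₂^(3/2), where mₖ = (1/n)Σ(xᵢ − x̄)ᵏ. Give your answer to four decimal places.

-1.6496

x̄ = (5.5 + 8.8 + 2.9 + 10.1 - 22.4 + 1.8 + 1.8) / 7 = 1.2143
deviations (xᵢ − x̄): 4.2857, 7.5857, 1.6857, 8.8857, -23.6143, 0.5857, 0.5857
Σ(xᵢ − x̄)² = 716.0286 ⇒ m₂ = 716.0286/7 = 102.28980
Σ(xᵢ − x̄)³ = -11946.1460 ⇒ m₃ = -11946.1460/7 = -1706.59228
m₂^(3/2) = 102.28980^(1.5) = 1034.54281
g_1 = m₃ / m₂^(3/2) = -1706.59228 / 1034.54281 ≈ -1.6496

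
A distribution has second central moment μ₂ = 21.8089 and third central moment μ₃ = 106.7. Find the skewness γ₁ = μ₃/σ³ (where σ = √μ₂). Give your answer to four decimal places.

1.0476

σ = √μ₂ = √21.8089 = 4.67000
σ³ = μ₂^(3/2) = 101.84756
γ₁ = μ₃/σ³ = 106.7 / 101.84756 ≈ 1.0476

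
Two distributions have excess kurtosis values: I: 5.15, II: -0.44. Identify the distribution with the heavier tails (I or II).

I

Higher excess kurtosis ⇒ heavier tails relative to the normal distribution.
5.15 vs -0.44: the larger is 5.15, so I has heavier tails. (I is leptokurtic — heavier-than-normal tails; the other is platykurtic.)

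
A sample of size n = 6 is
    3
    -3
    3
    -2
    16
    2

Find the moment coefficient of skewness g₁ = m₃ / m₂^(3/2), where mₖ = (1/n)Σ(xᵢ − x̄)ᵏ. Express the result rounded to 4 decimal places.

x̄ = (3 - 3 + 3 - 2 + 16 + 2) / 6 = 3.1667
deviations (xᵢ − x̄): -0.1667, -6.1667, -0.1667, -5.1667, 12.8333, -1.1667
Σ(xᵢ − x̄)² = 230.8333 ⇒ m₂ = 230.8333/6 = 38.47222
Σ(xᵢ − x̄)³ = 1739.5556 ⇒ m₃ = 1739.5556/6 = 289.92593
m₂^(3/2) = 38.47222^(1.5) = 238.62773
g₁ = m₃ / m₂^(3/2) = 289.92593 / 238.62773 ≈ 1.2150

1.2150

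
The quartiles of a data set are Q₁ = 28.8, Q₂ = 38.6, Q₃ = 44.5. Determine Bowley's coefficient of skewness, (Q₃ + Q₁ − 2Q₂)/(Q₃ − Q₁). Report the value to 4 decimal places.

numerator: Q₃ + Q₁ − 2Q₂ = 44.5 + 28.8 − 2×38.6 = -3.9000
denominator: Q₃ − Q₁ = 44.5 − 28.8 = 15.7000
Bowley skewness = -3.9000 / 15.7000 ≈ -0.2484

-0.2484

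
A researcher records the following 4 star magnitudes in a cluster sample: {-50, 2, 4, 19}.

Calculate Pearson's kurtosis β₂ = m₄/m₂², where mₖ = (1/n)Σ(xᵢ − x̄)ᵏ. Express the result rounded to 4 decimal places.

2.2013

x̄ = -6.2500
Σ(xᵢ − x̄)² = 2724.7500 ⇒ m₂ = 681.18750
Σ(xᵢ − x̄)⁴ = 4085791.8281 ⇒ m₄ = 1021447.95703
m₂² = 464016.41016
β₂ = m₄/m₂² = 1021447.95703 / 464016.41016 ≈ 2.2013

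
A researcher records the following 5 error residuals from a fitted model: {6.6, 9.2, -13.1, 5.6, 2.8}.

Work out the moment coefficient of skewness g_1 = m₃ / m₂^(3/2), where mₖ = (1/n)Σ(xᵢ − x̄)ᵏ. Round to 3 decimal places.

x̄ = (6.6 + 9.2 - 13.1 + 5.6 + 2.8) / 5 = 2.2200
deviations (xᵢ − x̄): 4.3800, 6.9800, -15.3200, 3.3800, 0.5800
Σ(xᵢ − x̄)² = 314.3680 ⇒ m₂ = 314.3680/5 = 62.87360
Σ(xᵢ − x̄)³ = -3132.7351 ⇒ m₃ = -3132.7351/5 = -626.54702
m₂^(3/2) = 62.87360^(1.5) = 498.54285
g_1 = m₃ / m₂^(3/2) = -626.54702 / 498.54285 ≈ -1.257

-1.257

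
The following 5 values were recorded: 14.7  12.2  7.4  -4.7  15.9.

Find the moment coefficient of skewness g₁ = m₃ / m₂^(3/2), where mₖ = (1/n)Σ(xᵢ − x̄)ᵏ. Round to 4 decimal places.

-1.0056

x̄ = (14.7 + 12.2 + 7.4 - 4.7 + 15.9) / 5 = 9.1000
deviations (xᵢ − x̄): 5.6000, 3.1000, -1.7000, -13.8000, 6.8000
Σ(xᵢ − x̄)² = 280.5400 ⇒ m₂ = 280.5400/5 = 56.10800
Σ(xᵢ − x̄)³ = -2113.1460 ⇒ m₃ = -2113.1460/5 = -422.62920
m₂^(3/2) = 56.10800^(1.5) = 420.27851
g₁ = m₃ / m₂^(3/2) = -422.62920 / 420.27851 ≈ -1.0056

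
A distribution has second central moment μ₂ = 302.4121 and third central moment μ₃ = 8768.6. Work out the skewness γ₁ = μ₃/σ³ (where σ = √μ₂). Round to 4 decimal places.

σ = √μ₂ = √302.4121 = 17.39000
σ³ = μ₂^(3/2) = 5258.94642
γ₁ = μ₃/σ³ = 8768.6 / 5258.94642 ≈ 1.6674

1.6674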